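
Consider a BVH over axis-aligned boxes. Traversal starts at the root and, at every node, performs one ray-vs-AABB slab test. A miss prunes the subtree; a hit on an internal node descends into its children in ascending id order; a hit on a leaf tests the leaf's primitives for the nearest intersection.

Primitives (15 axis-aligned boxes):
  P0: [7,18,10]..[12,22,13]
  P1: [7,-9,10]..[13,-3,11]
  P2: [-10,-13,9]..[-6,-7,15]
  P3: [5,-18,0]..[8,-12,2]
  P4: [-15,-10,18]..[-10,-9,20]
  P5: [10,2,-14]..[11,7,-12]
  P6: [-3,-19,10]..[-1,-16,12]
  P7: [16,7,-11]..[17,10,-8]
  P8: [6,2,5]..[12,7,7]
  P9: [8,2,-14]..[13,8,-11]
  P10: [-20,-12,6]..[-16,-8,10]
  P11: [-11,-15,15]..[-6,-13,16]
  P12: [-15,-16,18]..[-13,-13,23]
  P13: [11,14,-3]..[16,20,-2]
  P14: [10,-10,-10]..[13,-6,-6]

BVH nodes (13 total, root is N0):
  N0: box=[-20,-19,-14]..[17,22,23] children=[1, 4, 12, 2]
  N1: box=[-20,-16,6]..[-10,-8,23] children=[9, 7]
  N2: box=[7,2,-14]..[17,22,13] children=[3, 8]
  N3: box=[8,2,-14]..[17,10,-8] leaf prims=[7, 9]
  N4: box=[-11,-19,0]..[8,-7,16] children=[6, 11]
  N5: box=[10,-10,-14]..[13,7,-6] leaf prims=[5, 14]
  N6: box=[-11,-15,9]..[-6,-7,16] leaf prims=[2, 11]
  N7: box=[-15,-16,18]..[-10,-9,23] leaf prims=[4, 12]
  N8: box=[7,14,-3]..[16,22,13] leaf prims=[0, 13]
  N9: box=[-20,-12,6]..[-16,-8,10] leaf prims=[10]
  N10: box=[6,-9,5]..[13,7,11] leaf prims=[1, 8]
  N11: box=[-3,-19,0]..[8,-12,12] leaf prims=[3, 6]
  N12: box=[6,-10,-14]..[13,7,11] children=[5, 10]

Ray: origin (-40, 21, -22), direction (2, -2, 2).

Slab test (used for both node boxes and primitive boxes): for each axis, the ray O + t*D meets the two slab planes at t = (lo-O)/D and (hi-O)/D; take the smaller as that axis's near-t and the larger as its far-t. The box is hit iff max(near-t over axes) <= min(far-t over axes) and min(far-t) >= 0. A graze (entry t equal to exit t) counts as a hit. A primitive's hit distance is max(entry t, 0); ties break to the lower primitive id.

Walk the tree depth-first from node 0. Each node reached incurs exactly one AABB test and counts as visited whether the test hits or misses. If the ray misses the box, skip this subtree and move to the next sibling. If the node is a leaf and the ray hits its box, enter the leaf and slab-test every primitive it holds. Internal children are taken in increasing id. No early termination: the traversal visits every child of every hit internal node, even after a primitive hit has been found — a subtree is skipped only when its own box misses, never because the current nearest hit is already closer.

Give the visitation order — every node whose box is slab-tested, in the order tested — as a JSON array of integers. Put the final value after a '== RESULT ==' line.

Traverse from the root:
N0 x:[10,57/2] y:[-1/2,20] z:[4,45/2] -> hit [10,20], descend [1, 2, 4, 12]
  N1 x:[10,15] y:[29/2,37/2] z:[14,45/2] -> hit [29/2,15], descend [7, 9]
    N7 x:[25/2,15] y:[15,37/2] z:[20,45/2] -> miss, prune
    N9 x:[10,12] y:[29/2,33/2] z:[14,16] -> miss, prune
  N2 x:[47/2,57/2] y:[-1/2,19/2] z:[4,35/2] -> miss, prune
  N4 x:[29/2,24] y:[14,20] z:[11,19] -> hit [29/2,19], descend [6, 11]
    N6 x:[29/2,17] y:[14,18] z:[31/2,19] -> hit [31/2,17] leaf, test {P2@t=31/2, P11(miss)}
    N11 x:[37/2,24] y:[33/2,20] z:[11,17] -> miss, prune
  N12 x:[23,53/2] y:[7,31/2] z:[4,33/2] -> miss, prune

Summary -> nodes [0, 1, 7, 9, 2, 4, 6, 11, 12]; box-tests=9; leaf-entries=1; first=P2

== RESULT ==
[0, 1, 7, 9, 2, 4, 6, 11, 12]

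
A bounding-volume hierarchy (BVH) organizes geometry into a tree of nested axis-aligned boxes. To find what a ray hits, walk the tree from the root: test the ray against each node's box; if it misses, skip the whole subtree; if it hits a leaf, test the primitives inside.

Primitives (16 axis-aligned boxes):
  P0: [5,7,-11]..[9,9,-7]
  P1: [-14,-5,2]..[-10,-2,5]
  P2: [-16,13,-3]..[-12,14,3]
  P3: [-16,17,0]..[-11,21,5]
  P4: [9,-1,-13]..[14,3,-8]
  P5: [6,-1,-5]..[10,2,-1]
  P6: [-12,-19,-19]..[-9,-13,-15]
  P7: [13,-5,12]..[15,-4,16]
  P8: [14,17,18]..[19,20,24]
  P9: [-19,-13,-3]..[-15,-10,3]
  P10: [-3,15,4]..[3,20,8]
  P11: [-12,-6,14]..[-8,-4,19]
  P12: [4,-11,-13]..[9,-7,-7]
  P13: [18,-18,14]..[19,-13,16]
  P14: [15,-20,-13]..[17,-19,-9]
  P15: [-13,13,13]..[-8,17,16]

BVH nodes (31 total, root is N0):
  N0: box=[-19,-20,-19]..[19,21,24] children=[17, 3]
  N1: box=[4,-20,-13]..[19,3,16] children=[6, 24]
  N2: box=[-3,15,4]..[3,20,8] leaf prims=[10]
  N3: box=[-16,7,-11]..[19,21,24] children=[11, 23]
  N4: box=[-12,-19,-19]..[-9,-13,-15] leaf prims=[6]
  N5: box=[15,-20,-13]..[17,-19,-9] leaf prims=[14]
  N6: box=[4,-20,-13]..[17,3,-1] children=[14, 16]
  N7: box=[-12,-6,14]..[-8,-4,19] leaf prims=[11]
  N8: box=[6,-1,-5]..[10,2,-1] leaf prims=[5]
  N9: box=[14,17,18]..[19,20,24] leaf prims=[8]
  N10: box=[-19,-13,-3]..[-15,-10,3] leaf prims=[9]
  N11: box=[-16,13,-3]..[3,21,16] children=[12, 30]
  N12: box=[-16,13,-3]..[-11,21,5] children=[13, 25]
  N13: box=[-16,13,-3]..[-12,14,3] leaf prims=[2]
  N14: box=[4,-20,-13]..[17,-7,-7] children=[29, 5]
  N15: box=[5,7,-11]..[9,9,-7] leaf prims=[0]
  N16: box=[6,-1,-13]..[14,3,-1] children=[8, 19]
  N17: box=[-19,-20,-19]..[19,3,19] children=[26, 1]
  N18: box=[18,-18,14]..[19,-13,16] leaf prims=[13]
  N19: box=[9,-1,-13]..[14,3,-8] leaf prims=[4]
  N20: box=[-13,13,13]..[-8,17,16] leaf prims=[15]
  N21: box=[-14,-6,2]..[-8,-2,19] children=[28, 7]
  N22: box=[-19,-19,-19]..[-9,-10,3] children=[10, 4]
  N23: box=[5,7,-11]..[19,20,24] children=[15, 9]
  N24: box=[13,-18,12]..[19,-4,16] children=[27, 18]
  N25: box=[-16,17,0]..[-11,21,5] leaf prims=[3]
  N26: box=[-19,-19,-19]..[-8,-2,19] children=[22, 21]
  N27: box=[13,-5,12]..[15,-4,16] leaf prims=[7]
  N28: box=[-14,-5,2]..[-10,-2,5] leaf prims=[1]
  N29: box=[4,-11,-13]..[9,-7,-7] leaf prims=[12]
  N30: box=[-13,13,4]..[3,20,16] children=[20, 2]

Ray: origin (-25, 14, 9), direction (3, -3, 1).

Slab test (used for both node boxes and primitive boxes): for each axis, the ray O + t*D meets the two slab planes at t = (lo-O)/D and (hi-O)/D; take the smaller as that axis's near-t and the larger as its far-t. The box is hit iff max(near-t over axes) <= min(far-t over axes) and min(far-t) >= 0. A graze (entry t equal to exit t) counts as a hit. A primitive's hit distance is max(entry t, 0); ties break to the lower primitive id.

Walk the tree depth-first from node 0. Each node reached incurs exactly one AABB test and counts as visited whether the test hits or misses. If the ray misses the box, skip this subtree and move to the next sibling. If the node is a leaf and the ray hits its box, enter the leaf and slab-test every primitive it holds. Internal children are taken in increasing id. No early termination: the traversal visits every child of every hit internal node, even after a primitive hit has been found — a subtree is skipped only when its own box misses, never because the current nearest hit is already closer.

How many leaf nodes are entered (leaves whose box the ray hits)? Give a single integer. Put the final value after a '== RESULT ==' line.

Trace the traversal:
N0 x:[2,44/3] y:[-7/3,34/3] z:[-28,15] -> hit [2,34/3], descend [3, 17]
  N3 x:[3,44/3] y:[-7/3,7/3] z:[-20,15] -> miss, prune
  N17 x:[2,44/3] y:[11/3,34/3] z:[-28,10] -> hit [11/3,10], descend [1, 26]
    N1 x:[29/3,44/3] y:[11/3,34/3] z:[-22,7] -> miss, prune
    N26 x:[2,17/3] y:[16/3,11] z:[-28,10] -> hit [16/3,17/3], descend [21, 22]
      N21 x:[11/3,17/3] y:[16/3,20/3] z:[-7,10] -> hit [16/3,17/3], descend [7, 28]
        N7 x:[13/3,17/3] y:[6,20/3] z:[5,10] -> miss, prune
        N28 x:[11/3,5] y:[16/3,19/3] z:[-7,-4] -> miss, prune
      N22 x:[2,16/3] y:[8,11] z:[-28,-6] -> miss, prune

Summary -> nodes [0, 3, 17, 1, 26, 21, 7, 28, 22]; box-tests=9; leaf-entries=0; first=miss

== RESULT ==
0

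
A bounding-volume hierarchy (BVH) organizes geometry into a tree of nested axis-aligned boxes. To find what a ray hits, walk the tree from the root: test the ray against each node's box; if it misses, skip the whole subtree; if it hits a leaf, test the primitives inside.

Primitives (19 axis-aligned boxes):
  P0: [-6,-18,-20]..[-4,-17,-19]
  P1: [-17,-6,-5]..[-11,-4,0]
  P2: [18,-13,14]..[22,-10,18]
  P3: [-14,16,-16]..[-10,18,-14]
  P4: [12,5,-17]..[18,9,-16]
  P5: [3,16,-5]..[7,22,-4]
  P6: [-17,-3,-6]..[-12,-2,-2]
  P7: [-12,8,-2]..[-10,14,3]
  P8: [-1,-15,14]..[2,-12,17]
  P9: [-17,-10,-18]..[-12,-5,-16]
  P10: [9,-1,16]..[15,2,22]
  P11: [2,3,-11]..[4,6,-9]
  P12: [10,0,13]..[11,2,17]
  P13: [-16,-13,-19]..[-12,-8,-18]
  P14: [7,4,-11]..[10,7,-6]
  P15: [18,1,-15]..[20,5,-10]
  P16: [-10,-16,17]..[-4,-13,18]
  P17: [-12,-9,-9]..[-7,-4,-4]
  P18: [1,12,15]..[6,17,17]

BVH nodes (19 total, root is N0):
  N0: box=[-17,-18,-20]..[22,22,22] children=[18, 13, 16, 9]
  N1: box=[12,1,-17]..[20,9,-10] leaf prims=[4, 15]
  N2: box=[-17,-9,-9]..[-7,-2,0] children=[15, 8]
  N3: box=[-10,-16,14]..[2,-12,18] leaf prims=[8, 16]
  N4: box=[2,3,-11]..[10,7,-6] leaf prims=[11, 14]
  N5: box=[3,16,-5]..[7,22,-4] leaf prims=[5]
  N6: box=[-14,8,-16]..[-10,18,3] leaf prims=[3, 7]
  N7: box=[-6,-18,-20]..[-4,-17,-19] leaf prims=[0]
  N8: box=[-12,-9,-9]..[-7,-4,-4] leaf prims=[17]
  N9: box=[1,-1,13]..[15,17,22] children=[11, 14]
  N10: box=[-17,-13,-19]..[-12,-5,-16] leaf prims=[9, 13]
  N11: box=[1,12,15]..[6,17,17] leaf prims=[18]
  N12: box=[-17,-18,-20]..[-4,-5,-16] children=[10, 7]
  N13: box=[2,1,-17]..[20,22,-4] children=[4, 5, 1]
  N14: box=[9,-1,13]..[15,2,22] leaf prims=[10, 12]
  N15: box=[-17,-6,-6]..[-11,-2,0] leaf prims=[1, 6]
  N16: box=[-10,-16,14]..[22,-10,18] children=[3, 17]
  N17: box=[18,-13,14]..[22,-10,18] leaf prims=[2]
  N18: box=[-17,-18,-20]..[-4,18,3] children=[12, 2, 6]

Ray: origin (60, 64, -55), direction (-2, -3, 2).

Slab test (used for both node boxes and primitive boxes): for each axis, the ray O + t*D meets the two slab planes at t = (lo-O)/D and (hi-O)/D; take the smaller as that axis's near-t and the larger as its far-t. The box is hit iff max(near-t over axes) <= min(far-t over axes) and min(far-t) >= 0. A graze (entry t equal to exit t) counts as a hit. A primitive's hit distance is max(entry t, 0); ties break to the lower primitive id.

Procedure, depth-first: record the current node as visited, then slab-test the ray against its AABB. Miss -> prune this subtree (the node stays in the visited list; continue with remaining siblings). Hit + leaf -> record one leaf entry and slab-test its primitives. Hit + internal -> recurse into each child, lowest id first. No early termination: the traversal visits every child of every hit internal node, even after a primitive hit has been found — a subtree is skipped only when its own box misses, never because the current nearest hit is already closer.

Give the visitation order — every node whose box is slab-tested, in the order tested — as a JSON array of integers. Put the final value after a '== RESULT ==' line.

Traverse from the root:
N0 x:[19,77/2] y:[14,82/3] z:[35/2,77/2] -> hit [19,82/3], descend [9, 13, 16, 18]
  N9 x:[45/2,59/2] y:[47/3,65/3] z:[34,77/2] -> miss, prune
  N13 x:[20,29] y:[14,21] z:[19,51/2] -> hit [20,21], descend [1, 4, 5]
    N1 x:[20,24] y:[55/3,21] z:[19,45/2] -> hit [20,21] leaf, test {P4(miss), P15@t=20}
    N4 x:[25,29] y:[19,61/3] z:[22,49/2] -> miss, prune
    N5 x:[53/2,57/2] y:[14,16] z:[25,51/2] -> miss, prune
  N16 x:[19,35] y:[74/3,80/3] z:[69/2,73/2] -> miss, prune
  N18 x:[32,77/2] y:[46/3,82/3] z:[35/2,29] -> miss, prune

Visited [0, 9, 13, 1, 4, 5, 16, 18]. Tests: 8 box, 1 leaf. Nearest: P15.

== RESULT ==
[0, 9, 13, 1, 4, 5, 16, 18]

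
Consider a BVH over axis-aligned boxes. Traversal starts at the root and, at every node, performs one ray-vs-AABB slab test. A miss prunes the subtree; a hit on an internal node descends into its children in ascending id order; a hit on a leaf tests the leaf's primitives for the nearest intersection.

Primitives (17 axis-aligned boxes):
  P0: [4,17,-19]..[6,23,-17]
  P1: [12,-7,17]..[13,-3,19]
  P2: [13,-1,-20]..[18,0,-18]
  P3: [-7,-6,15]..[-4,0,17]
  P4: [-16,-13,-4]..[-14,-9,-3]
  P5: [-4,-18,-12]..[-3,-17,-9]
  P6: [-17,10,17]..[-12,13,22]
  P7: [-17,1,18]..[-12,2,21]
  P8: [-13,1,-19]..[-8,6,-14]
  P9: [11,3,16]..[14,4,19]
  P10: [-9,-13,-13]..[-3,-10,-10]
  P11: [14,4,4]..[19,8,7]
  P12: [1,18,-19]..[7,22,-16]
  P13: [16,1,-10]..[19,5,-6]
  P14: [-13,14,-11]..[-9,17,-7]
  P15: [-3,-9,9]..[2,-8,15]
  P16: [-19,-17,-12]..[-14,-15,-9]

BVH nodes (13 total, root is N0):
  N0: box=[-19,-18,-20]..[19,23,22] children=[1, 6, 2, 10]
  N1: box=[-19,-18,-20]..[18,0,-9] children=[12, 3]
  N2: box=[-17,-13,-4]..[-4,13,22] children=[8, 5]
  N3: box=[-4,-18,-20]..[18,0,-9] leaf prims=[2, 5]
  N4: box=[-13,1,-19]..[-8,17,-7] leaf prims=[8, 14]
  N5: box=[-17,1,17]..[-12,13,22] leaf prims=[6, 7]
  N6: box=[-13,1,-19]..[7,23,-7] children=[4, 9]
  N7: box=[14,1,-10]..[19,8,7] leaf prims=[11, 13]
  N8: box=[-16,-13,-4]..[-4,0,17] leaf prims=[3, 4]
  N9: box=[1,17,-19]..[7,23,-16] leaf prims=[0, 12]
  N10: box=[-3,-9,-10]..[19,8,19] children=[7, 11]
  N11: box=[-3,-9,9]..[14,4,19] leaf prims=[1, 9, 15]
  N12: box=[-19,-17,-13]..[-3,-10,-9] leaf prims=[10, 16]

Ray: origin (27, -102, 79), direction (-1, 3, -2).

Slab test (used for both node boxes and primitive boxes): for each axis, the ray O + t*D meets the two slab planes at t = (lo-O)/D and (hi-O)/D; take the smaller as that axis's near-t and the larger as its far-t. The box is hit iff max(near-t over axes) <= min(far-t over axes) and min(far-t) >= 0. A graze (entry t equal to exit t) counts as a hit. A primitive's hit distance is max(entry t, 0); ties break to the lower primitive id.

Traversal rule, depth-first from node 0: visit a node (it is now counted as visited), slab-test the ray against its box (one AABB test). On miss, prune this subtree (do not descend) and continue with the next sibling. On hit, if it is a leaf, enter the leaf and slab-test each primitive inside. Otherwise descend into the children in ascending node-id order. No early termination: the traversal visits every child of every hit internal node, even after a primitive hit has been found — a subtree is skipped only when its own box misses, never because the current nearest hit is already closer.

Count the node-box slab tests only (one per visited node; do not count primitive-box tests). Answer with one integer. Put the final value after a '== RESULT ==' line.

Trace the traversal:
N0 x:[8,46] y:[28,125/3] z:[57/2,99/2] -> hit [57/2,125/3], descend [1, 2, 6, 10]
  N1 x:[9,46] y:[28,34] z:[44,99/2] -> miss, prune
  N2 x:[31,44] y:[89/3,115/3] z:[57/2,83/2] -> hit [31,115/3], descend [5, 8]
    N5 x:[39,44] y:[103/3,115/3] z:[57/2,31] -> miss, prune
    N8 x:[31,43] y:[89/3,34] z:[31,83/2] -> hit [31,34] leaf, test {P3@t=32, P4(miss)}
  N6 x:[20,40] y:[103/3,125/3] z:[43,49] -> miss, prune
  N10 x:[8,30] y:[31,110/3] z:[30,89/2] -> miss, prune

Visited [0, 1, 2, 5, 8, 6, 10]. Tests: 7 box, 1 leaf. Nearest: P3.

== RESULT ==
7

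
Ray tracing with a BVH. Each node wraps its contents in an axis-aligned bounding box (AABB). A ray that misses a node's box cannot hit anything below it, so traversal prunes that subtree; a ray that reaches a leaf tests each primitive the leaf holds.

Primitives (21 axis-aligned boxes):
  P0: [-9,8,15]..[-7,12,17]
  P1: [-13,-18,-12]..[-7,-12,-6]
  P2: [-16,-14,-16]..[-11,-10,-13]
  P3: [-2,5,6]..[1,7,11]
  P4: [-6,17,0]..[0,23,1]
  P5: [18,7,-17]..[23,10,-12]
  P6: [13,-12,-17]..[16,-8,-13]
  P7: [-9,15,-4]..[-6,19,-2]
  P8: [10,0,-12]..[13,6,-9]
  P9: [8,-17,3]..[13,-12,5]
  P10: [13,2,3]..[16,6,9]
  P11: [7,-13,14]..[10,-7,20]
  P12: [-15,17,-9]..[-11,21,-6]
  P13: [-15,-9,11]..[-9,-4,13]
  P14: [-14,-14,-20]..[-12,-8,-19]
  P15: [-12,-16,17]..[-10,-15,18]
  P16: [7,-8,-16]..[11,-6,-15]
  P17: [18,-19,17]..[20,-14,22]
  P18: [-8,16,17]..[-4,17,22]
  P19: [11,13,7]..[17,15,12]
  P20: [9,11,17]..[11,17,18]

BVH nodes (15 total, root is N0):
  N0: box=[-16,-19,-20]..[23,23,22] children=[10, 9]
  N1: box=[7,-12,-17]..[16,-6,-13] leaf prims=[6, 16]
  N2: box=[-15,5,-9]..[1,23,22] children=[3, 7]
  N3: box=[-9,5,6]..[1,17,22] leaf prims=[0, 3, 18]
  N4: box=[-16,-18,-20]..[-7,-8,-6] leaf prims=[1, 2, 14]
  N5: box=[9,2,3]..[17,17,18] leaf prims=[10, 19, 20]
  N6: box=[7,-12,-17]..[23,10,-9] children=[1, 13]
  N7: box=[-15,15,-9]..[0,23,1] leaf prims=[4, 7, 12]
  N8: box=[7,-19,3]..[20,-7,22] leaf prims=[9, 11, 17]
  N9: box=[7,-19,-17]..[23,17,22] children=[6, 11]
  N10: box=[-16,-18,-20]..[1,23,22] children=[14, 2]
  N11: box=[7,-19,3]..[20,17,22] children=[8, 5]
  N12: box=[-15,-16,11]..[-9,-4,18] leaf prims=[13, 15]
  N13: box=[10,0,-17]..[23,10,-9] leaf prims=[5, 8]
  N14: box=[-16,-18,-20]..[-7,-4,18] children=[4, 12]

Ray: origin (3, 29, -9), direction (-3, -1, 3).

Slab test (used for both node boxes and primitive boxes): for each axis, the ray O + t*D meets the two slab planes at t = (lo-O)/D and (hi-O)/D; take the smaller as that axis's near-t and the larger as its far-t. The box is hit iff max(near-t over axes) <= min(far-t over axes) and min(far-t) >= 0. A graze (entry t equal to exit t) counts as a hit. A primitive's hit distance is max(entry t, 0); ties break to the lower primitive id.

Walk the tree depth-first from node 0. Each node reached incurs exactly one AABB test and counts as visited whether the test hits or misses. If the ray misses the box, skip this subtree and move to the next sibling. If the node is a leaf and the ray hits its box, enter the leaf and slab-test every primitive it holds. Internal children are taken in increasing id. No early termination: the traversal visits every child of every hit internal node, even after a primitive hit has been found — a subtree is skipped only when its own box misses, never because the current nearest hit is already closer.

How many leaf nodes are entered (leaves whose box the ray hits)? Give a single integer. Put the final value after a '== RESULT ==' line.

Traverse from the root:
N0 x:[-20/3,19/3] y:[6,48] z:[-11/3,31/3] -> hit [6,19/3], descend [9, 10]
  N9 x:[-20/3,-4/3] y:[12,48] z:[-8/3,31/3] -> miss, prune
  N10 x:[2/3,19/3] y:[6,47] z:[-11/3,31/3] -> hit [6,19/3], descend [2, 14]
    N2 x:[2/3,6] y:[6,24] z:[0,31/3] -> hit [6,6], descend [3, 7]
      N3 x:[2/3,4] y:[12,24] z:[5,31/3] -> miss, prune
      N7 x:[1,6] y:[6,14] z:[0,10/3] -> miss, prune
    N14 x:[10/3,19/3] y:[33,47] z:[-11/3,9] -> miss, prune

order=[0, 9, 10, 2, 3, 7, 14]  |boxes|=7  |leaves|=0  hit=miss

== RESULT ==
0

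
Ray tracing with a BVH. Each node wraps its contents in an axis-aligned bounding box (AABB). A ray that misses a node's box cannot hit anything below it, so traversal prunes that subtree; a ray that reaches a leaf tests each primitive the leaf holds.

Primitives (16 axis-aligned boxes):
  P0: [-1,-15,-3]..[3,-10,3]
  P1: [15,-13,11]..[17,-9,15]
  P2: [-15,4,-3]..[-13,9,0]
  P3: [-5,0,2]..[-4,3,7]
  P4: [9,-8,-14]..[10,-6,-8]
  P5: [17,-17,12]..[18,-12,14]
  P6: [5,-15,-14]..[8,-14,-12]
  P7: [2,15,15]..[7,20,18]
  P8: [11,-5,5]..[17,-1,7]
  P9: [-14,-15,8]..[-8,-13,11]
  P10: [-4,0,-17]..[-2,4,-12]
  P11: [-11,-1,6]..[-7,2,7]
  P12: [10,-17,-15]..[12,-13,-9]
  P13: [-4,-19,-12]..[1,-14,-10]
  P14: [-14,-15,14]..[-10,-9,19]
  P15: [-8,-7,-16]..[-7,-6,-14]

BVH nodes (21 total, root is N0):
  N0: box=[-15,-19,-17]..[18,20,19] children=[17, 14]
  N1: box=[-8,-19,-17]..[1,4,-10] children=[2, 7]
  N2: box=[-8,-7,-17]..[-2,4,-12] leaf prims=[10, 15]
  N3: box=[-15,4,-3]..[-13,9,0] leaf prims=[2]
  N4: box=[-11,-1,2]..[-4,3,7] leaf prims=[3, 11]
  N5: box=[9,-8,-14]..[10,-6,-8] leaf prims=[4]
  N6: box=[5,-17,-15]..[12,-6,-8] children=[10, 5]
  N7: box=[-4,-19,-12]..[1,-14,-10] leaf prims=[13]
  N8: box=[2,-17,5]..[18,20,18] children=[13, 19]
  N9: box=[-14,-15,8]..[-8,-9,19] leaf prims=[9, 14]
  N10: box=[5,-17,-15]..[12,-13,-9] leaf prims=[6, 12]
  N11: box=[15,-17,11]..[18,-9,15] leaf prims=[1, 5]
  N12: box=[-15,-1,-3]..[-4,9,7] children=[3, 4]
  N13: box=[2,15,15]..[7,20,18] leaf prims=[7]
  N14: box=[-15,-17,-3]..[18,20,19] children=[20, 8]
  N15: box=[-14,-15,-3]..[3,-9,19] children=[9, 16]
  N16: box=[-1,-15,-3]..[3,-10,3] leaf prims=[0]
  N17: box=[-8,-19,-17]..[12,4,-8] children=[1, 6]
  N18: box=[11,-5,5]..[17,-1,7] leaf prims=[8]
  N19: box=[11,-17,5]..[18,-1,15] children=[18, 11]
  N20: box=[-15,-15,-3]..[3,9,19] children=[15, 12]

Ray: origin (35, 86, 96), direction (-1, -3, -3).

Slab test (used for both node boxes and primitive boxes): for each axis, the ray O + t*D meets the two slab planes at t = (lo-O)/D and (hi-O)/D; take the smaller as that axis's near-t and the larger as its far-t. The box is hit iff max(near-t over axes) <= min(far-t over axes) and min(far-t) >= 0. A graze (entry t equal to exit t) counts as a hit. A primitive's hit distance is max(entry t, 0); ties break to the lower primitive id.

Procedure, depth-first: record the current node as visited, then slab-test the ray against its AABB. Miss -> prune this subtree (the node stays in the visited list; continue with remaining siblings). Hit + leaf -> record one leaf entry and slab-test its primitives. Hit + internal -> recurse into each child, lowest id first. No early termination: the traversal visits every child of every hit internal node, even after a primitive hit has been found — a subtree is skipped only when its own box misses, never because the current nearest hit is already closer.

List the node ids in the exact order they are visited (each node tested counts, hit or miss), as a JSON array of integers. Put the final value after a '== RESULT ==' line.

Traverse from the root:
N0 x:[17,50] y:[22,35] z:[77/3,113/3] -> hit [77/3,35], descend [14, 17]
  N14 x:[17,50] y:[22,103/3] z:[77/3,33] -> hit [77/3,33], descend [8, 20]
    N8 x:[17,33] y:[22,103/3] z:[26,91/3] -> hit [26,91/3], descend [13, 19]
      N13 x:[28,33] y:[22,71/3] z:[26,27] -> miss, prune
      N19 x:[17,24] y:[29,103/3] z:[27,91/3] -> miss, prune
    N20 x:[32,50] y:[77/3,101/3] z:[77/3,33] -> hit [32,33], descend [12, 15]
      N12 x:[39,50] y:[77/3,29] z:[89/3,33] -> miss, prune
      N15 x:[32,49] y:[95/3,101/3] z:[77/3,33] -> hit [32,33], descend [9, 16]
        N9 x:[43,49] y:[95/3,101/3] z:[77/3,88/3] -> miss, prune
        N16 x:[32,36] y:[32,101/3] z:[31,33] -> hit [32,33] leaf, test {P0@t=32}
  N17 x:[23,43] y:[82/3,35] z:[104/3,113/3] -> hit [104/3,35], descend [1, 6]
    N1 x:[34,43] y:[82/3,35] z:[106/3,113/3] -> miss, prune
    N6 x:[23,30] y:[92/3,103/3] z:[104/3,37] -> miss, prune

13 AABB tests over nodes [0, 14, 8, 13, 19, 20, 12, 15, 9, 16, 17, 1, 6]; 1 leaf entered; closest P0.

== RESULT ==
[0, 14, 8, 13, 19, 20, 12, 15, 9, 16, 17, 1, 6]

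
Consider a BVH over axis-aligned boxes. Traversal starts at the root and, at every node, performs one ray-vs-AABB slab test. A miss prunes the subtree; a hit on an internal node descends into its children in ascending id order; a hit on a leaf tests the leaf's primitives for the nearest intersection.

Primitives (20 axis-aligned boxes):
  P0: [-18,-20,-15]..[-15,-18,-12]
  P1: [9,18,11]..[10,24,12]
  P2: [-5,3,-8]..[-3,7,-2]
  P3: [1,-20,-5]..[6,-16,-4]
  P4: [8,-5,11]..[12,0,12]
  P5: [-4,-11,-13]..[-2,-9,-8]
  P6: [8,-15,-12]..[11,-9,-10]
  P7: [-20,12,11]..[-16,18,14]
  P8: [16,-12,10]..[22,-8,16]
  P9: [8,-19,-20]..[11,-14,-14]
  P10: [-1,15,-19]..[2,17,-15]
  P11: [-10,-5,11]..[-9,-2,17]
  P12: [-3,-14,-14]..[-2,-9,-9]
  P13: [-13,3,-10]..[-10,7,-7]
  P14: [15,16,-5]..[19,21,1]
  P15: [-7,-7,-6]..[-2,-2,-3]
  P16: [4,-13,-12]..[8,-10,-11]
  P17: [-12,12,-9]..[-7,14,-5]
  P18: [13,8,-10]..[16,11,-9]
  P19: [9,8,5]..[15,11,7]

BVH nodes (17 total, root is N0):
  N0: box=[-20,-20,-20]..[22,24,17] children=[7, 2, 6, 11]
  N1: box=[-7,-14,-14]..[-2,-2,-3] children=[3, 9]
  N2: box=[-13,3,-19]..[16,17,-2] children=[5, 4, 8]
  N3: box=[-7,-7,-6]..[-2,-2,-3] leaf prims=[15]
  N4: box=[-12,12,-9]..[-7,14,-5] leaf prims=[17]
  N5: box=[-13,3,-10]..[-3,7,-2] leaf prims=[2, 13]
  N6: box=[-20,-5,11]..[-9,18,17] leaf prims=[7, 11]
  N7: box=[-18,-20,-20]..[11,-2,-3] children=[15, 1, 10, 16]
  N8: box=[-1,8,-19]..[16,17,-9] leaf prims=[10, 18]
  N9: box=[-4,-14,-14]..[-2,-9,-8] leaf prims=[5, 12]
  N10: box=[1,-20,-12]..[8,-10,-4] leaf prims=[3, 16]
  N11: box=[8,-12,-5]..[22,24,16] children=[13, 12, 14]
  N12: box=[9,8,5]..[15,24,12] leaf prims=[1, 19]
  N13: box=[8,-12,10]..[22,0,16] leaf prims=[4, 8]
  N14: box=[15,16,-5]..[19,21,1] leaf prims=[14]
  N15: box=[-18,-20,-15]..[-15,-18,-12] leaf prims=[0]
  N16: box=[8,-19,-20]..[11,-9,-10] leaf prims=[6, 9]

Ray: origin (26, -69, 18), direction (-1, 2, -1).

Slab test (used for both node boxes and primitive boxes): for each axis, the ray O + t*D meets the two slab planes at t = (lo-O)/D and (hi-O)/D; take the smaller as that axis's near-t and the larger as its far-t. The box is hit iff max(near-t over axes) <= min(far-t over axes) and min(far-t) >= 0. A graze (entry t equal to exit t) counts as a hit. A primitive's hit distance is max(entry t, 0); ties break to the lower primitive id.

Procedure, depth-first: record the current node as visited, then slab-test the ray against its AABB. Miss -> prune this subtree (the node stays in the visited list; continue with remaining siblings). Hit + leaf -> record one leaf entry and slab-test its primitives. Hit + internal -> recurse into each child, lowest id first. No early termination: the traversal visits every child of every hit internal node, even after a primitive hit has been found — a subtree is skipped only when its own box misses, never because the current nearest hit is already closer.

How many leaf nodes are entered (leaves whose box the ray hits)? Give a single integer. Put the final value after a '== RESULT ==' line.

Traverse from the root:
N0 x:[4,46] y:[49/2,93/2] z:[1,38] -> hit [49/2,38], descend [2, 6, 7, 11]
  N2 x:[10,39] y:[36,43] z:[20,37] -> hit [36,37], descend [4, 5, 8]
    N4 x:[33,38] y:[81/2,83/2] z:[23,27] -> miss, prune
    N5 x:[29,39] y:[36,38] z:[20,28] -> miss, prune
    N8 x:[10,27] y:[77/2,43] z:[27,37] -> miss, prune
  N6 x:[35,46] y:[32,87/2] z:[1,7] -> miss, prune
  N7 x:[15,44] y:[49/2,67/2] z:[21,38] -> hit [49/2,67/2], descend [1, 10, 15, 16]
    N1 x:[28,33] y:[55/2,67/2] z:[21,32] -> hit [28,32], descend [3, 9]
      N3 x:[28,33] y:[31,67/2] z:[21,24] -> miss, prune
      N9 x:[28,30] y:[55/2,30] z:[26,32] -> hit [28,30] leaf, test {P5@t=29, P12@t=28}
    N10 x:[18,25] y:[49/2,59/2] z:[22,30] -> hit [49/2,25] leaf, test {P3(miss), P16(miss)}
    N15 x:[41,44] y:[49/2,51/2] z:[30,33] -> miss, prune
    N16 x:[15,18] y:[25,30] z:[28,38] -> miss, prune
  N11 x:[4,18] y:[57/2,93/2] z:[2,23] -> miss, prune

Visited [0, 2, 4, 5, 8, 6, 7, 1, 3, 9, 10, 15, 16, 11]. Tests: 14 box, 2 leaf. Nearest: P12.

== RESULT ==
2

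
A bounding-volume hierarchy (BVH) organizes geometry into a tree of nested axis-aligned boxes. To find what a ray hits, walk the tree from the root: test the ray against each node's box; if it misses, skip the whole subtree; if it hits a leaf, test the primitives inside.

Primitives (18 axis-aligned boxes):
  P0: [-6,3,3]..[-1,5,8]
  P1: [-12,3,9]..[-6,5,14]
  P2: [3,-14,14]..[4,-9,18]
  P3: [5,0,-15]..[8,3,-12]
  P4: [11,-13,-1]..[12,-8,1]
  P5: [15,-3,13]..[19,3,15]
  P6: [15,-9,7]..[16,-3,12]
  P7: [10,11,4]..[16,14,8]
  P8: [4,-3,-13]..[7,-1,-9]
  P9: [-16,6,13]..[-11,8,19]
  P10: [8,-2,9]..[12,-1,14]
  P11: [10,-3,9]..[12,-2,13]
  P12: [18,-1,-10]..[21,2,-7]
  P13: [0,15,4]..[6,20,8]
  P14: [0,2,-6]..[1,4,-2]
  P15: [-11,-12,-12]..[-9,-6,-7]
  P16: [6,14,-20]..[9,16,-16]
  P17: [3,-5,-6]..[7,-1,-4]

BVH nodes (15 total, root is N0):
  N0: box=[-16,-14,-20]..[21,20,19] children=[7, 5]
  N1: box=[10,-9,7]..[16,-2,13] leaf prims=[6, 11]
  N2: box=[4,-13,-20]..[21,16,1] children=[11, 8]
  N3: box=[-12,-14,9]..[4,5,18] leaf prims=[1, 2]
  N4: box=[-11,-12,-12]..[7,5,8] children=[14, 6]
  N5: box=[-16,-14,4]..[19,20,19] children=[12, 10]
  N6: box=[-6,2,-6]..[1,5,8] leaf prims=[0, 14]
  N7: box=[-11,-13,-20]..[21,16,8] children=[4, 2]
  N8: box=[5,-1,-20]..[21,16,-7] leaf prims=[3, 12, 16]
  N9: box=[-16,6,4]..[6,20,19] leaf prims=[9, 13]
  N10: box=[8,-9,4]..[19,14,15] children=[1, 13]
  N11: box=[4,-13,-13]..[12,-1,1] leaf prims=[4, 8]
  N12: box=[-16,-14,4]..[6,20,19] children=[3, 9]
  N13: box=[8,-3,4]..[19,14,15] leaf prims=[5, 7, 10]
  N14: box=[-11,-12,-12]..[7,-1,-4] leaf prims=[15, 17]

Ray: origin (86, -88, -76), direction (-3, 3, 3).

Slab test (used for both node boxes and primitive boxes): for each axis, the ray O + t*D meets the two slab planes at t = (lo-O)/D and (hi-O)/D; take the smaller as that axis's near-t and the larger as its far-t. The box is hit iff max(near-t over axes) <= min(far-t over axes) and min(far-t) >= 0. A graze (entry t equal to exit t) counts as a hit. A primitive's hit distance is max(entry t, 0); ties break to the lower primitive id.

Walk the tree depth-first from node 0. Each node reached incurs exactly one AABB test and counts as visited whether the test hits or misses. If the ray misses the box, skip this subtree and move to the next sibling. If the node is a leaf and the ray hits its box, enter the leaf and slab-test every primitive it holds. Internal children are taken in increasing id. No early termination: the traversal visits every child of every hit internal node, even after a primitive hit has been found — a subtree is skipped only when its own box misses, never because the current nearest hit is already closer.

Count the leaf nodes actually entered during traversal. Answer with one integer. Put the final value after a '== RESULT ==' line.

Trace the traversal:
N0 x:[65/3,34] y:[74/3,36] z:[56/3,95/3] -> hit [74/3,95/3], descend [5, 7]
  N5 x:[67/3,34] y:[74/3,36] z:[80/3,95/3] -> hit [80/3,95/3], descend [10, 12]
    N10 x:[67/3,26] y:[79/3,34] z:[80/3,91/3] -> miss, prune
    N12 x:[80/3,34] y:[74/3,36] z:[80/3,95/3] -> hit [80/3,95/3], descend [3, 9]
      N3 x:[82/3,98/3] y:[74/3,31] z:[85/3,94/3] -> hit [85/3,31] leaf, test {P1(miss), P2(miss)}
      N9 x:[80/3,34] y:[94/3,36] z:[80/3,95/3] -> hit [94/3,95/3] leaf, test {P9(miss), P13(miss)}
  N7 x:[65/3,97/3] y:[25,104/3] z:[56/3,28] -> hit [25,28], descend [2, 4]
    N2 x:[65/3,82/3] y:[25,104/3] z:[56/3,77/3] -> hit [25,77/3], descend [8, 11]
      N8 x:[65/3,27] y:[29,104/3] z:[56/3,23] -> miss, prune
      N11 x:[74/3,82/3] y:[25,29] z:[21,77/3] -> hit [25,77/3] leaf, test {P4@t=25, P8(miss)}
    N4 x:[79/3,97/3] y:[76/3,31] z:[64/3,28] -> hit [79/3,28], descend [6, 14]
      N6 x:[85/3,92/3] y:[30,31] z:[70/3,28] -> miss, prune
      N14 x:[79/3,97/3] y:[76/3,29] z:[64/3,24] -> miss, prune

order=[0, 5, 10, 12, 3, 9, 7, 2, 8, 11, 4, 6, 14]  |boxes|=13  |leaves|=3  hit=P4

== RESULT ==
3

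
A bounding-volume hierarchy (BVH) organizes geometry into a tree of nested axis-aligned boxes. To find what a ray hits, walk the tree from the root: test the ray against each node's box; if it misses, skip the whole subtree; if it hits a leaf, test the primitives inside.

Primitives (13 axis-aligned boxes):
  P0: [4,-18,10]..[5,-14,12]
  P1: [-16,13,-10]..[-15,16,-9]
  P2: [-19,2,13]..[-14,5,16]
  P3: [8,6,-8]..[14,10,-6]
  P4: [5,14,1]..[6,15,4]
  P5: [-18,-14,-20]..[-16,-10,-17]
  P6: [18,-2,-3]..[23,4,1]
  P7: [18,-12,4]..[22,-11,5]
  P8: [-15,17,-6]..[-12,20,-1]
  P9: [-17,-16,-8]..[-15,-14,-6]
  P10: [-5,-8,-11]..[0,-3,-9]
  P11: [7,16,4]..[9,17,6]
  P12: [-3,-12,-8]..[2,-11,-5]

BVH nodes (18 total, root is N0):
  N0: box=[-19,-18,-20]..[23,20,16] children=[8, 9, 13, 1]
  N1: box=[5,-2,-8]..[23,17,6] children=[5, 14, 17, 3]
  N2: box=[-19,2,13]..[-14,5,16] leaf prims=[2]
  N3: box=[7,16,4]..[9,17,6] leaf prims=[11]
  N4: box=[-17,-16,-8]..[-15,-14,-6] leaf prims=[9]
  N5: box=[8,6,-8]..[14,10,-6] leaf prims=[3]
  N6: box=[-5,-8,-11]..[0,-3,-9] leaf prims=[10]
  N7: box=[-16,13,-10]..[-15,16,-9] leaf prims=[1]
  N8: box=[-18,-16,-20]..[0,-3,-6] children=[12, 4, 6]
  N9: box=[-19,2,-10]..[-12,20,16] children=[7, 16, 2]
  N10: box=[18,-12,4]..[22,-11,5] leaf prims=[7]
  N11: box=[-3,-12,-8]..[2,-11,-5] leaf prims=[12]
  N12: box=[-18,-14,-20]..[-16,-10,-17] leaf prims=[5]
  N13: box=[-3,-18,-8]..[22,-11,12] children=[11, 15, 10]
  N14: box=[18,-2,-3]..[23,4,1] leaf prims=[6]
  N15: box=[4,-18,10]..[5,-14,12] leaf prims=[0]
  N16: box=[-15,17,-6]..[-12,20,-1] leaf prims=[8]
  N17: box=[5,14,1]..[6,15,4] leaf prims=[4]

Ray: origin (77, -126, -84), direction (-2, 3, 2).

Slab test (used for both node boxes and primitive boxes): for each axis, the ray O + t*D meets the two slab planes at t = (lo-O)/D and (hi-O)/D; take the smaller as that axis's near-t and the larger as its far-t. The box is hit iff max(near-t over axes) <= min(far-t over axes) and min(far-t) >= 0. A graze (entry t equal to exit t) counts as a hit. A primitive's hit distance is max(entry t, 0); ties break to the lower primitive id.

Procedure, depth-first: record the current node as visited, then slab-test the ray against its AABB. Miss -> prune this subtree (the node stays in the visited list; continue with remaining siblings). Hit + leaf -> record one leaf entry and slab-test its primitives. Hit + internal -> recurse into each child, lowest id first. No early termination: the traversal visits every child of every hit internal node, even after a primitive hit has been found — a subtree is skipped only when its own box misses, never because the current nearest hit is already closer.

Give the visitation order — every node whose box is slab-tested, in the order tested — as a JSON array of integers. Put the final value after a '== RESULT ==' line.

Trace the traversal:
N0 x:[27,48] y:[36,146/3] z:[32,50] -> hit [36,48], descend [1, 8, 9, 13]
  N1 x:[27,36] y:[124/3,143/3] z:[38,45] -> miss, prune
  N8 x:[77/2,95/2] y:[110/3,41] z:[32,39] -> hit [77/2,39], descend [4, 6, 12]
    N4 x:[46,47] y:[110/3,112/3] z:[38,39] -> miss, prune
    N6 x:[77/2,41] y:[118/3,41] z:[73/2,75/2] -> miss, prune
    N12 x:[93/2,95/2] y:[112/3,116/3] z:[32,67/2] -> miss, prune
  N9 x:[89/2,48] y:[128/3,146/3] z:[37,50] -> hit [89/2,48], descend [2, 7, 16]
    N2 x:[91/2,48] y:[128/3,131/3] z:[97/2,50] -> miss, prune
    N7 x:[46,93/2] y:[139/3,142/3] z:[37,75/2] -> miss, prune
    N16 x:[89/2,46] y:[143/3,146/3] z:[39,83/2] -> miss, prune
  N13 x:[55/2,40] y:[36,115/3] z:[38,48] -> hit [38,115/3], descend [10, 11, 15]
    N10 x:[55/2,59/2] y:[38,115/3] z:[44,89/2] -> miss, prune
    N11 x:[75/2,40] y:[38,115/3] z:[38,79/2] -> hit [38,115/3] leaf, test {P12@t=38}
    N15 x:[36,73/2] y:[36,112/3] z:[47,48] -> miss, prune

14 AABB tests over nodes [0, 1, 8, 4, 6, 12, 9, 2, 7, 16, 13, 10, 11, 15]; 1 leaf entered; closest P12.

== RESULT ==
[0, 1, 8, 4, 6, 12, 9, 2, 7, 16, 13, 10, 11, 15]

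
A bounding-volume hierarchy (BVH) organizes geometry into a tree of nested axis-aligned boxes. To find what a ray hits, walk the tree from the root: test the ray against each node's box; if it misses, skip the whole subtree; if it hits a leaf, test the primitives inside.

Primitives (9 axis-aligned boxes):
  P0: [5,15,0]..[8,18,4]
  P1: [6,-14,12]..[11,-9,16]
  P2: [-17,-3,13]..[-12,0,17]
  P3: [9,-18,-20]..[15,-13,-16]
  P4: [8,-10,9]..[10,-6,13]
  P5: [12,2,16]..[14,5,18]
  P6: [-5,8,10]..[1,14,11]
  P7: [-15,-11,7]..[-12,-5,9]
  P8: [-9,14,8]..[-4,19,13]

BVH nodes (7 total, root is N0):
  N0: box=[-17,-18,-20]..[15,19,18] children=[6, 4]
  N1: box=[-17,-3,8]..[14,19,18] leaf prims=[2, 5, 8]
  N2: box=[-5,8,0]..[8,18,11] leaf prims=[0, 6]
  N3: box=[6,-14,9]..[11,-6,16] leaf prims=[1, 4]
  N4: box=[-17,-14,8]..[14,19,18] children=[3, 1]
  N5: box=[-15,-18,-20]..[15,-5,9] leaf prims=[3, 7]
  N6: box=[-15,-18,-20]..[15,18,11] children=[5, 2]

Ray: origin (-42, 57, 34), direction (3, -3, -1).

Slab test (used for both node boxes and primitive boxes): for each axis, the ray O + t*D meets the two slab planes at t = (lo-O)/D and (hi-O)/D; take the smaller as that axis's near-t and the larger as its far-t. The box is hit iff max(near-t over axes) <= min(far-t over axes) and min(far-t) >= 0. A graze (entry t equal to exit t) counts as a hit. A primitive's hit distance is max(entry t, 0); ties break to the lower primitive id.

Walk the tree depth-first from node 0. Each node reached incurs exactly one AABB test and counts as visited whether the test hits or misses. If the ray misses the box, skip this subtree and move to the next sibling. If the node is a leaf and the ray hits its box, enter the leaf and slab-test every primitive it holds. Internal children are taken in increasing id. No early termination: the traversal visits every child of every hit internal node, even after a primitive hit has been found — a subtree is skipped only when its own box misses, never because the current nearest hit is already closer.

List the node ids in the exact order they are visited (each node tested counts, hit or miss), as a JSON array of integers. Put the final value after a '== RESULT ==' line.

Traverse from the root:
N0 x:[25/3,19] y:[38/3,25] z:[16,54] -> hit [16,19], descend [4, 6]
  N4 x:[25/3,56/3] y:[38/3,71/3] z:[16,26] -> hit [16,56/3], descend [1, 3]
    N1 x:[25/3,56/3] y:[38/3,20] z:[16,26] -> hit [16,56/3] leaf, test {P2(miss), P5@t=18, P8(miss)}
    N3 x:[16,53/3] y:[21,71/3] z:[18,25] -> miss, prune
  N6 x:[9,19] y:[13,25] z:[23,54] -> miss, prune

order=[0, 4, 1, 3, 6]  |boxes|=5  |leaves|=1  hit=P5

== RESULT ==
[0, 4, 1, 3, 6]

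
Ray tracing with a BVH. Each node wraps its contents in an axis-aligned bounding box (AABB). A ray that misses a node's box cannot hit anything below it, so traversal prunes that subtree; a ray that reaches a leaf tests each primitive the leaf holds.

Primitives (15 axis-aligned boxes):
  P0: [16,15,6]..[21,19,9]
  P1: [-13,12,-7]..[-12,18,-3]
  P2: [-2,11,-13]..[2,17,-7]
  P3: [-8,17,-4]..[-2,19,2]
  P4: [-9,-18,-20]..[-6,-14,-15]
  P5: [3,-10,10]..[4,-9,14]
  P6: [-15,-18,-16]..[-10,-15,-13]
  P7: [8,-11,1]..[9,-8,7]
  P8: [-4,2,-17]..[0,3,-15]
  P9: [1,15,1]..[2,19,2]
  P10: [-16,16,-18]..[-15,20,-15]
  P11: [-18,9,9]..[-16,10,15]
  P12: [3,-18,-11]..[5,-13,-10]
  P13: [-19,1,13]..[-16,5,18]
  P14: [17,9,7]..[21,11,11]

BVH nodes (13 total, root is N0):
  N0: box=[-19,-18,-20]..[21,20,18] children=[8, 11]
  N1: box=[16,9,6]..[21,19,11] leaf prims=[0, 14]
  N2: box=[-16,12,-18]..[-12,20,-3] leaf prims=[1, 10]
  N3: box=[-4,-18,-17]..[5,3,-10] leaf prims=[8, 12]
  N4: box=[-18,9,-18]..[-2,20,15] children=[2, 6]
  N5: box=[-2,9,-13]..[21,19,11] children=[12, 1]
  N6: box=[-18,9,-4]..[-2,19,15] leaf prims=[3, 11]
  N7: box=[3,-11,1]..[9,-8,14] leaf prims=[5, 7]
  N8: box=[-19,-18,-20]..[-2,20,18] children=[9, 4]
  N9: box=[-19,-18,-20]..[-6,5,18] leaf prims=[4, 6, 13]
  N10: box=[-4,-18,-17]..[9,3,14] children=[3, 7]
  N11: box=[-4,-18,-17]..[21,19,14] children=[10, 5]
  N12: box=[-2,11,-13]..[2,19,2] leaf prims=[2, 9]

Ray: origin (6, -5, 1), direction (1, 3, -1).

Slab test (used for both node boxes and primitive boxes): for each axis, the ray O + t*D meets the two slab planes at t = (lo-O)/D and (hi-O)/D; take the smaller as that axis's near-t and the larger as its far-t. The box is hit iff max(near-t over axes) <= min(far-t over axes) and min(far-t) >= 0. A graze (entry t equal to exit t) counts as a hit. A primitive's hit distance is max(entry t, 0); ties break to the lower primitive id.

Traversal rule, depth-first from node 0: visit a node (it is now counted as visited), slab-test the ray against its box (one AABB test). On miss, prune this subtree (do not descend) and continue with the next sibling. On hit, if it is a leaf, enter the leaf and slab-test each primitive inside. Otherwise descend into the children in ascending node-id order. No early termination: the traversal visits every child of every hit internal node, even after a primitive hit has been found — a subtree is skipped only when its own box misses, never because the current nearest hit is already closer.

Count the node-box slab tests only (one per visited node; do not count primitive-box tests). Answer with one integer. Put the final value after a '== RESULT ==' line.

Trace the traversal:
N0 x:[-25,15] y:[-13/3,25/3] z:[-17,21] -> hit [-13/3,25/3], descend [8, 11]
  N8 x:[-25,-8] y:[-13/3,25/3] z:[-17,21] -> miss, prune
  N11 x:[-10,15] y:[-13/3,8] z:[-13,18] -> hit [-13/3,8], descend [5, 10]
    N5 x:[-8,15] y:[14/3,8] z:[-10,14] -> hit [14/3,8], descend [1, 12]
      N1 x:[10,15] y:[14/3,8] z:[-10,-5] -> miss, prune
      N12 x:[-8,-4] y:[16/3,8] z:[-1,14] -> miss, prune
    N10 x:[-10,3] y:[-13/3,8/3] z:[-13,18] -> hit [-13/3,8/3], descend [3, 7]
      N3 x:[-10,-1] y:[-13/3,8/3] z:[11,18] -> miss, prune
      N7 x:[-3,3] y:[-2,-1] z:[-13,0] -> miss, prune

order=[0, 8, 11, 5, 1, 12, 10, 3, 7]  |boxes|=9  |leaves|=0  hit=miss

== RESULT ==
9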